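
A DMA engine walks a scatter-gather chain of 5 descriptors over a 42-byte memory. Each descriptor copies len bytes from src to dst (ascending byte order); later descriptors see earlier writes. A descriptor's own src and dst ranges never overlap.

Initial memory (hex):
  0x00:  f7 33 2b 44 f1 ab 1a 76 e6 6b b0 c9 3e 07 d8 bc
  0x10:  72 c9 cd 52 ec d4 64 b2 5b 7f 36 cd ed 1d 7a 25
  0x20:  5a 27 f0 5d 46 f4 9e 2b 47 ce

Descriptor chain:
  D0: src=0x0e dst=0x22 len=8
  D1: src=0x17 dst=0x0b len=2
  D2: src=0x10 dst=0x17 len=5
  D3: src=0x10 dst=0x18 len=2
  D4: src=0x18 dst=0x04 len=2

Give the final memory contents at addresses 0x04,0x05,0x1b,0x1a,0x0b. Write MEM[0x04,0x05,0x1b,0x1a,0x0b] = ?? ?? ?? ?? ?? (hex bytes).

D0: mem[0x22..0x29] <- [d8 bc 72 c9 cd 52 ec d4]
D1: mem[0x0b..0x0c] <- [b2 5b]
D2: mem[0x17..0x1b] <- [72 c9 cd 52 ec]
D3: mem[0x18..0x19] <- [72 c9]
D4: mem[0x04..0x05] <- [72 c9]
query mem[0x04]=0x72, mem[0x05]=0xc9, mem[0x1b]=0xec, mem[0x1a]=0x52, mem[0x0b]=0xb2

MEM[0x04,0x05,0x1b,0x1a,0x0b] = 72 c9 ec 52 b2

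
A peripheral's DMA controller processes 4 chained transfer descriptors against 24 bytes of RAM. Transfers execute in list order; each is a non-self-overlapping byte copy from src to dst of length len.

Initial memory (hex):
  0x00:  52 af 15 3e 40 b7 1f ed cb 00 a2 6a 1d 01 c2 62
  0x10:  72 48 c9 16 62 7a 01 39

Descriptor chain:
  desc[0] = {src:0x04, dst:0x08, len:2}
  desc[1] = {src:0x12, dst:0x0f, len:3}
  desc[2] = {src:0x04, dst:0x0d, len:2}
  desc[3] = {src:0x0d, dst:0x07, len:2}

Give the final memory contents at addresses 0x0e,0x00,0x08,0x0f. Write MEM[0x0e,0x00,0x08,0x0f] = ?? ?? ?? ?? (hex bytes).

  after D0: wrote 2B at 0x08 = 40b7
  after D1: wrote 3B at 0x0f = c91662
  after D2: wrote 2B at 0x0d = 40b7
  after D3: wrote 2B at 0x07 = 40b7
query mem[0x0e]=0xb7, mem[0x00]=0x52, mem[0x08]=0xb7, mem[0x0f]=0xc9

MEM[0x0e,0x00,0x08,0x0f] = b7 52 b7 c9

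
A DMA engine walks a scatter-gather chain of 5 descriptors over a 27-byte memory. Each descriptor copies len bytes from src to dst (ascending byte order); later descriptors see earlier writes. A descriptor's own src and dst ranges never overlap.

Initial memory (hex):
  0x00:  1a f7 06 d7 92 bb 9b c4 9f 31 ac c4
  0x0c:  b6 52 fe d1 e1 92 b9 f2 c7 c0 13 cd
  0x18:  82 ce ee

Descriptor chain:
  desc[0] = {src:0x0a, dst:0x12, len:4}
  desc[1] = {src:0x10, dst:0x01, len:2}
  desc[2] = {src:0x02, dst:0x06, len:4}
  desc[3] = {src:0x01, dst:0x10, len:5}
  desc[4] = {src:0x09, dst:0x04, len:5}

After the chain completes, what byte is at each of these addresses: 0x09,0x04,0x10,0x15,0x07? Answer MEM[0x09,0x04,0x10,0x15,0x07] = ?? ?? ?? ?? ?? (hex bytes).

MEM[0x09,0x04,0x10,0x15,0x07] = bb bb e1 52 b6

  after D0: wrote 4B at 0x12 = acc4b652
  after D1: wrote 2B at 0x01 = e192
  after D2: wrote 4B at 0x06 = 92d792bb
  after D3: wrote 5B at 0x10 = e192d792bb
  after D4: wrote 5B at 0x04 = bbacc4b652
query mem[0x09]=0xbb, mem[0x04]=0xbb, mem[0x10]=0xe1, mem[0x15]=0x52, mem[0x07]=0xb6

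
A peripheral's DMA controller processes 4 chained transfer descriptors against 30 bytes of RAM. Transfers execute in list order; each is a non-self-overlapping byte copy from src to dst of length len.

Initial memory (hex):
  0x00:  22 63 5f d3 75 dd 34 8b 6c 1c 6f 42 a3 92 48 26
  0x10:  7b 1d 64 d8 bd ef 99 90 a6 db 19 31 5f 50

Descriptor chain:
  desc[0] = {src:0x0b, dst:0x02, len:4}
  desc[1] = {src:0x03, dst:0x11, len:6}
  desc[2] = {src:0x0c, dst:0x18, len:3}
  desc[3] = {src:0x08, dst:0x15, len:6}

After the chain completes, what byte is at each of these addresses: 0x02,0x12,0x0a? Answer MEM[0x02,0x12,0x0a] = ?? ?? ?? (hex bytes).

MEM[0x02,0x12,0x0a] = 42 92 6f

[0] 0x0b->0x02 len=4 : 42 a3 92 48
[1] 0x03->0x11 len=6 : a3 92 48 34 8b 6c
[2] 0x0c->0x18 len=3 : a3 92 48
[3] 0x08->0x15 len=6 : 6c 1c 6f 42 a3 92
query mem[0x02]=0x42, mem[0x12]=0x92, mem[0x0a]=0x6f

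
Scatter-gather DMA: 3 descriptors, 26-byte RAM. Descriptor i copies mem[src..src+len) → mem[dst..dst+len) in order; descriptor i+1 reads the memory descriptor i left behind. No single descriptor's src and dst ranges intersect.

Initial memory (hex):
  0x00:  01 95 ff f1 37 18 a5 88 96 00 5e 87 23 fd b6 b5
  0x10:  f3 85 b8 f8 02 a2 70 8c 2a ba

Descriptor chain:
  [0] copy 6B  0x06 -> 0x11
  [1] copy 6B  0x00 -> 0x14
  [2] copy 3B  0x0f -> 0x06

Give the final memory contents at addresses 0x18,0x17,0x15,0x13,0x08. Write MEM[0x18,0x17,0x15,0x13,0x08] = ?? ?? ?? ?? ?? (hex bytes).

MEM[0x18,0x17,0x15,0x13,0x08] = 37 f1 95 96 a5

  after D0: wrote 6B at 0x11 = a58896005e87
  after D1: wrote 6B at 0x14 = 0195fff13718
  after D2: wrote 3B at 0x06 = b5f3a5
query mem[0x18]=0x37, mem[0x17]=0xf1, mem[0x15]=0x95, mem[0x13]=0x96, mem[0x08]=0xa5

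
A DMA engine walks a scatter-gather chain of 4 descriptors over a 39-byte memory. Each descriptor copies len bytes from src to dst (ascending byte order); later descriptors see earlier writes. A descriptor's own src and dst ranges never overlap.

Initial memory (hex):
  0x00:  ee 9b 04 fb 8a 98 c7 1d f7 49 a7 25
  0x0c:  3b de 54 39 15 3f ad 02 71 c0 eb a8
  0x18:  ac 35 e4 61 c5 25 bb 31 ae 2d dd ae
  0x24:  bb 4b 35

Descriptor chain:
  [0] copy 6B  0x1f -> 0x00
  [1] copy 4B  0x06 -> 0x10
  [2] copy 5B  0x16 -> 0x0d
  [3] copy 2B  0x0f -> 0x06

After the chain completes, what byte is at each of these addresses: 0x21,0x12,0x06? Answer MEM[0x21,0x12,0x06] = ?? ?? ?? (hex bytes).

MEM[0x21,0x12,0x06] = 2d f7 ac

  after D0: wrote 6B at 0x00 = 31ae2dddaebb
  after D1: wrote 4B at 0x10 = c71df749
  after D2: wrote 5B at 0x0d = eba8ac35e4
  after D3: wrote 2B at 0x06 = ac35
query mem[0x21]=0x2d, mem[0x12]=0xf7, mem[0x06]=0xac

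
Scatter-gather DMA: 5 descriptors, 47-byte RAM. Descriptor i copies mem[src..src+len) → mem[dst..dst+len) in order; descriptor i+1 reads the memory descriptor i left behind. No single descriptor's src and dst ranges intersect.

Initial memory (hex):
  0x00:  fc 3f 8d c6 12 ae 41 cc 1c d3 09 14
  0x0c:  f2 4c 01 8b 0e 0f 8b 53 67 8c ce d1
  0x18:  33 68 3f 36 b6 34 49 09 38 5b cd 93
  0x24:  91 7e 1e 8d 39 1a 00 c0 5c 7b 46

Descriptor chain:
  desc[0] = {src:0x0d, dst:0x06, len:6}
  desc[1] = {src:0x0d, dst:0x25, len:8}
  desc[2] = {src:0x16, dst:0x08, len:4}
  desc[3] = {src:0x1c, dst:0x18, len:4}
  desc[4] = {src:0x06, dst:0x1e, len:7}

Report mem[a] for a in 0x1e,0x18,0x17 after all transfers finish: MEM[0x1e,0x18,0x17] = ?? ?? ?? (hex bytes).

[0] 0x0d->0x06 len=6 : 4c 01 8b 0e 0f 8b
[1] 0x0d->0x25 len=8 : 4c 01 8b 0e 0f 8b 53 67
[2] 0x16->0x08 len=4 : ce d1 33 68
[3] 0x1c->0x18 len=4 : b6 34 49 09
[4] 0x06->0x1e len=7 : 4c 01 ce d1 33 68 f2
query mem[0x1e]=0x4c, mem[0x18]=0xb6, mem[0x17]=0xd1

MEM[0x1e,0x18,0x17] = 4c b6 d1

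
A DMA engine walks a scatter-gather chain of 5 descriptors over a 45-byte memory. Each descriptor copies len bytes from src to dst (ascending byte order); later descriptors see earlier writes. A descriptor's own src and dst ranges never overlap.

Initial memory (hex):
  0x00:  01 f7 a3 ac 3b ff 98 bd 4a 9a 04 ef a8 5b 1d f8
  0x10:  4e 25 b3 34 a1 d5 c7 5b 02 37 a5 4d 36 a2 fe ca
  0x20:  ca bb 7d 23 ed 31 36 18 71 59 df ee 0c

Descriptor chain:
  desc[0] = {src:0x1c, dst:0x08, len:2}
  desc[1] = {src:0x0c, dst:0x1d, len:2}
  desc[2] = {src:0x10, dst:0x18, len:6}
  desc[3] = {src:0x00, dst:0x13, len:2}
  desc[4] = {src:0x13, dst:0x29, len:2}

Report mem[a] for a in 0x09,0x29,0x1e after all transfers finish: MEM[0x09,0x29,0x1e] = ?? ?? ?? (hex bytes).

MEM[0x09,0x29,0x1e] = a2 01 5b

  after D0: wrote 2B at 0x08 = 36a2
  after D1: wrote 2B at 0x1d = a85b
  after D2: wrote 6B at 0x18 = 4e25b334a1d5
  after D3: wrote 2B at 0x13 = 01f7
  after D4: wrote 2B at 0x29 = 01f7
query mem[0x09]=0xa2, mem[0x29]=0x01, mem[0x1e]=0x5b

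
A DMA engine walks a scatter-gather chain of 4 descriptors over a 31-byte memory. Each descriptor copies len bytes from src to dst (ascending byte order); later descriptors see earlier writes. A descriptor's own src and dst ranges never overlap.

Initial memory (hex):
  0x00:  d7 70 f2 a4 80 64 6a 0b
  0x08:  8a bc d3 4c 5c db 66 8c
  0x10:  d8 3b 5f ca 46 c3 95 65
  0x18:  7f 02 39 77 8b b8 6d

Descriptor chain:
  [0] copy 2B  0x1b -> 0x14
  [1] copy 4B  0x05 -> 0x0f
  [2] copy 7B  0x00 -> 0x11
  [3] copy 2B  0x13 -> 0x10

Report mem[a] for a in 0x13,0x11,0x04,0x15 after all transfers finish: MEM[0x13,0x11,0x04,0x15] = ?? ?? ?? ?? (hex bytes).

MEM[0x13,0x11,0x04,0x15] = f2 a4 80 80

  after D0: wrote 2B at 0x14 = 778b
  after D1: wrote 4B at 0x0f = 646a0b8a
  after D2: wrote 7B at 0x11 = d770f2a480646a
  after D3: wrote 2B at 0x10 = f2a4
query mem[0x13]=0xf2, mem[0x11]=0xa4, mem[0x04]=0x80, mem[0x15]=0x80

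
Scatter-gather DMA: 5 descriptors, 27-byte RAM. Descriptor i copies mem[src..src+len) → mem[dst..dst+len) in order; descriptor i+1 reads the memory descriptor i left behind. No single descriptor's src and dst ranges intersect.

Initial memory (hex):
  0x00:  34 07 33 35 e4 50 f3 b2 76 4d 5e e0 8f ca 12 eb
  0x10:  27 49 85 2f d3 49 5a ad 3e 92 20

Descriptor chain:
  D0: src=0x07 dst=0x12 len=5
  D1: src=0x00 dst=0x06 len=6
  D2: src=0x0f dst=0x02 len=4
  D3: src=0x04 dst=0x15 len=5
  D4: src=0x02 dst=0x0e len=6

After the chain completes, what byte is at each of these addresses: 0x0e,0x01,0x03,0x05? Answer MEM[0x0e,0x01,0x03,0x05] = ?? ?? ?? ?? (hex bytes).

MEM[0x0e,0x01,0x03,0x05] = eb 07 27 b2

  after D0: wrote 5B at 0x12 = b2764d5ee0
  after D1: wrote 6B at 0x06 = 34073335e450
  after D2: wrote 4B at 0x02 = eb2749b2
  after D3: wrote 5B at 0x15 = 49b2340733
  after D4: wrote 6B at 0x0e = eb2749b23407
query mem[0x0e]=0xeb, mem[0x01]=0x07, mem[0x03]=0x27, mem[0x05]=0xb2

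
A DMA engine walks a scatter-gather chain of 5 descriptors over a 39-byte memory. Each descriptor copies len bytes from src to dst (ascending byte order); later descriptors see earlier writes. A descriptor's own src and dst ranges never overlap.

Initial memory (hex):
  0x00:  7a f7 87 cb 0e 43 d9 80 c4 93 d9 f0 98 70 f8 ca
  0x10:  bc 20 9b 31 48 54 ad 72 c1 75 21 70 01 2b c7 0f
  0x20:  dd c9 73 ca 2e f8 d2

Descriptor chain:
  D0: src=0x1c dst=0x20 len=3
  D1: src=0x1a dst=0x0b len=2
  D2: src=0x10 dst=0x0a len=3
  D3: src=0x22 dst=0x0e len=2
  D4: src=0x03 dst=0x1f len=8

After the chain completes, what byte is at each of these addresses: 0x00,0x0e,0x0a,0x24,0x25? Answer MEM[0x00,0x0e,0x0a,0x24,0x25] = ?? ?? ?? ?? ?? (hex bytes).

MEM[0x00,0x0e,0x0a,0x24,0x25] = 7a c7 bc c4 93

  after D0: wrote 3B at 0x20 = 012bc7
  after D1: wrote 2B at 0x0b = 2170
  after D2: wrote 3B at 0x0a = bc209b
  after D3: wrote 2B at 0x0e = c7ca
  after D4: wrote 8B at 0x1f = cb0e43d980c493bc
query mem[0x00]=0x7a, mem[0x0e]=0xc7, mem[0x0a]=0xbc, mem[0x24]=0xc4, mem[0x25]=0x93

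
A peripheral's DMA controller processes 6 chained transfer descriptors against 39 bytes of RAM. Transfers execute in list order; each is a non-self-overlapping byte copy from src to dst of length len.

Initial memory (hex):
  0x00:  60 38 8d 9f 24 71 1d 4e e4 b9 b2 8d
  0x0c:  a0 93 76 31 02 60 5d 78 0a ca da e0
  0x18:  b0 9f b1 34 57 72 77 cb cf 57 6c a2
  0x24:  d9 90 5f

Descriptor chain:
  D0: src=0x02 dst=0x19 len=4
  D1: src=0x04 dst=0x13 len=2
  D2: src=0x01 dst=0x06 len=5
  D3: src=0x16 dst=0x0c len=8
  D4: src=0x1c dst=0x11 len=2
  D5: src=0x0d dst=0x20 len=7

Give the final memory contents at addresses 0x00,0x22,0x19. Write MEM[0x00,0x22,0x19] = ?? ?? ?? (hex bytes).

MEM[0x00,0x22,0x19] = 60 8d 8d

  after D0: wrote 4B at 0x19 = 8d9f2471
  after D1: wrote 2B at 0x13 = 2471
  after D2: wrote 5B at 0x06 = 388d9f2471
  after D3: wrote 8B at 0x0c = dae0b08d9f247172
  after D4: wrote 2B at 0x11 = 7172
  after D5: wrote 7B at 0x20 = e0b08d9f717272
query mem[0x00]=0x60, mem[0x22]=0x8d, mem[0x19]=0x8d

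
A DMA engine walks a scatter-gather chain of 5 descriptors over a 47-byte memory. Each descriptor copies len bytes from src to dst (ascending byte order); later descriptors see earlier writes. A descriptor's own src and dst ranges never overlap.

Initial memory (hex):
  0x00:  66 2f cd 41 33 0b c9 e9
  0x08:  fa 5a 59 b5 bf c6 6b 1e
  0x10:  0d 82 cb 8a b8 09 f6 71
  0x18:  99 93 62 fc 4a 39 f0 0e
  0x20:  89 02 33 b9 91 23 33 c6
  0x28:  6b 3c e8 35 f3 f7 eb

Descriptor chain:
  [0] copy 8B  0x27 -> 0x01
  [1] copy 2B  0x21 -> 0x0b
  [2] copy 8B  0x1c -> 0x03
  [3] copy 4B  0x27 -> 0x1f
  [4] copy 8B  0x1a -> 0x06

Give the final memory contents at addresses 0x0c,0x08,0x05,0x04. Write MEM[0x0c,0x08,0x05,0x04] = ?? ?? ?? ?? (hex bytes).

[0] 0x27->0x01 len=8 : c6 6b 3c e8 35 f3 f7 eb
[1] 0x21->0x0b len=2 : 02 33
[2] 0x1c->0x03 len=8 : 4a 39 f0 0e 89 02 33 b9
[3] 0x27->0x1f len=4 : c6 6b 3c e8
[4] 0x1a->0x06 len=8 : 62 fc 4a 39 f0 c6 6b 3c
query mem[0x0c]=0x6b, mem[0x08]=0x4a, mem[0x05]=0xf0, mem[0x04]=0x39

MEM[0x0c,0x08,0x05,0x04] = 6b 4a f0 39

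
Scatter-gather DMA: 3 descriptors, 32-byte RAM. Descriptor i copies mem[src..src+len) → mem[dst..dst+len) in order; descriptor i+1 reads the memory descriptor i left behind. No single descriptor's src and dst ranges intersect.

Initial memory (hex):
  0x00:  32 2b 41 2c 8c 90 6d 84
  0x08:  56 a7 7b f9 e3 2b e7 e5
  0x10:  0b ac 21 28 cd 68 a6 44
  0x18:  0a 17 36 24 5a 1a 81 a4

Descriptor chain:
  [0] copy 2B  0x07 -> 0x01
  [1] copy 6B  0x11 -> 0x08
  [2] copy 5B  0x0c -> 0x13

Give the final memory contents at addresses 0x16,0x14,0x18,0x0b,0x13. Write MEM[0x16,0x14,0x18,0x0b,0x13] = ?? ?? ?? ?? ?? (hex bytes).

MEM[0x16,0x14,0x18,0x0b,0x13] = e5 a6 0a cd 68

D0: mem[0x01..0x02] <- [84 56]
D1: mem[0x08..0x0d] <- [ac 21 28 cd 68 a6]
D2: mem[0x13..0x17] <- [68 a6 e7 e5 0b]
query mem[0x16]=0xe5, mem[0x14]=0xa6, mem[0x18]=0x0a, mem[0x0b]=0xcd, mem[0x13]=0x68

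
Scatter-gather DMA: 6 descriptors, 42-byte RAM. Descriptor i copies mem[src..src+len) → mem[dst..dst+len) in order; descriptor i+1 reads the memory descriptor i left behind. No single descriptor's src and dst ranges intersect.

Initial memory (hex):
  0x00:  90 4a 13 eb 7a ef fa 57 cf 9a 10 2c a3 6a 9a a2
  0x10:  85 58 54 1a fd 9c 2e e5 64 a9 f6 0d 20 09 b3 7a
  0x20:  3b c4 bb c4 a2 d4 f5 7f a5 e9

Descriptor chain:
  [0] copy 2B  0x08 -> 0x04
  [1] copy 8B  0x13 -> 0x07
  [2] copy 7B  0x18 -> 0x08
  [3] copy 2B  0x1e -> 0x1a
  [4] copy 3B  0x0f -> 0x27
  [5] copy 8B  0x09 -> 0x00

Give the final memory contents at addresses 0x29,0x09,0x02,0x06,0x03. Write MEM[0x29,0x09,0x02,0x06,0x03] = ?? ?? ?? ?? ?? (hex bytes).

  after D0: wrote 2B at 0x04 = cf9a
  after D1: wrote 8B at 0x07 = 1afd9c2ee564a9f6
  after D2: wrote 7B at 0x08 = 64a9f60d2009b3
  after D3: wrote 2B at 0x1a = b37a
  after D4: wrote 3B at 0x27 = a28558
  after D5: wrote 8B at 0x00 = a9f60d2009b3a285
query mem[0x29]=0x58, mem[0x09]=0xa9, mem[0x02]=0x0d, mem[0x06]=0xa2, mem[0x03]=0x20

MEM[0x29,0x09,0x02,0x06,0x03] = 58 a9 0d a2 20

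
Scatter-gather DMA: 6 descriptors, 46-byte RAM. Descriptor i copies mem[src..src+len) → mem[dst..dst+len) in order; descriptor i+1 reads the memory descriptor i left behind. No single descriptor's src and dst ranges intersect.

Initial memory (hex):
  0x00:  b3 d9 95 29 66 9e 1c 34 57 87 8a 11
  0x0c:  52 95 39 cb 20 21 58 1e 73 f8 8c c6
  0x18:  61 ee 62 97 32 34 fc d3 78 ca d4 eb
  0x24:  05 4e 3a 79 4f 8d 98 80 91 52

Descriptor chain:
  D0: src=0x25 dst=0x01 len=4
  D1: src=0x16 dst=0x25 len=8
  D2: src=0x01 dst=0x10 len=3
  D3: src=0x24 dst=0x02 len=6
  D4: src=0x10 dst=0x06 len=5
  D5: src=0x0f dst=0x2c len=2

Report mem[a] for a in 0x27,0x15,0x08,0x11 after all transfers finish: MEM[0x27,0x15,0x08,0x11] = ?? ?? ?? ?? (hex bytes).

MEM[0x27,0x15,0x08,0x11] = 61 f8 79 3a

D0: mem[0x01..0x04] <- [4e 3a 79 4f]
D1: mem[0x25..0x2c] <- [8c c6 61 ee 62 97 32 34]
D2: mem[0x10..0x12] <- [4e 3a 79]
D3: mem[0x02..0x07] <- [05 8c c6 61 ee 62]
D4: mem[0x06..0x0a] <- [4e 3a 79 1e 73]
D5: mem[0x2c..0x2d] <- [cb 4e]
query mem[0x27]=0x61, mem[0x15]=0xf8, mem[0x08]=0x79, mem[0x11]=0x3a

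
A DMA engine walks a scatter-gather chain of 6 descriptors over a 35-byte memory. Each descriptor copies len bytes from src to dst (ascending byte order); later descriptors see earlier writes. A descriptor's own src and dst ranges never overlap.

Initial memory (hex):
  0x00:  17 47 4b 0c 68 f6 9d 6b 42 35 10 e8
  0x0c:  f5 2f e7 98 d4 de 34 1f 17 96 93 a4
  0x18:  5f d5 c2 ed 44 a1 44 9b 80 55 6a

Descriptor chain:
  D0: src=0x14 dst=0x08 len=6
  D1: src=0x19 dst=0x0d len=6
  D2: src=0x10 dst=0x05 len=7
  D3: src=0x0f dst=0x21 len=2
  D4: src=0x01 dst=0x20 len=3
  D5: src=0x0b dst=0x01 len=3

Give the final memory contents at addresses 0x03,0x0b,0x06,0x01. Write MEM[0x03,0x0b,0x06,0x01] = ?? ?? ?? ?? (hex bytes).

MEM[0x03,0x0b,0x06,0x01] = d5 93 a1 93

#0 dst[0x08+6] := {0x17,0x96,0x93,0xa4,0x5f,0xd5}
#1 dst[0x0d+6] := {0xd5,0xc2,0xed,0x44,0xa1,0x44}
#2 dst[0x05+7] := {0x44,0xa1,0x44,0x1f,0x17,0x96,0x93}
#3 dst[0x21+2] := {0xed,0x44}
#4 dst[0x20+3] := {0x47,0x4b,0x0c}
#5 dst[0x01+3] := {0x93,0x5f,0xd5}
query mem[0x03]=0xd5, mem[0x0b]=0x93, mem[0x06]=0xa1, mem[0x01]=0x93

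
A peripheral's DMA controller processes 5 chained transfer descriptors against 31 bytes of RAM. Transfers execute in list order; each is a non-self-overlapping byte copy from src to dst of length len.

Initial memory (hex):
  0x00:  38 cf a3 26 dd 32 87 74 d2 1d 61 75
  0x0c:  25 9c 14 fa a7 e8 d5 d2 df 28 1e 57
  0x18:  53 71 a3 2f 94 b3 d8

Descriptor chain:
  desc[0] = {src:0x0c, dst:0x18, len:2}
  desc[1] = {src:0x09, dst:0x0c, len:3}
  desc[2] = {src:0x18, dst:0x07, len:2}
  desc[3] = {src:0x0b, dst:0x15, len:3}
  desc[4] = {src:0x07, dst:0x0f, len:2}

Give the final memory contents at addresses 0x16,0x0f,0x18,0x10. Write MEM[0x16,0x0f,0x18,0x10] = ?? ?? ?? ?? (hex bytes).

MEM[0x16,0x0f,0x18,0x10] = 1d 25 25 9c

[0] 0x0c->0x18 len=2 : 25 9c
[1] 0x09->0x0c len=3 : 1d 61 75
[2] 0x18->0x07 len=2 : 25 9c
[3] 0x0b->0x15 len=3 : 75 1d 61
[4] 0x07->0x0f len=2 : 25 9c
query mem[0x16]=0x1d, mem[0x0f]=0x25, mem[0x18]=0x25, mem[0x10]=0x9c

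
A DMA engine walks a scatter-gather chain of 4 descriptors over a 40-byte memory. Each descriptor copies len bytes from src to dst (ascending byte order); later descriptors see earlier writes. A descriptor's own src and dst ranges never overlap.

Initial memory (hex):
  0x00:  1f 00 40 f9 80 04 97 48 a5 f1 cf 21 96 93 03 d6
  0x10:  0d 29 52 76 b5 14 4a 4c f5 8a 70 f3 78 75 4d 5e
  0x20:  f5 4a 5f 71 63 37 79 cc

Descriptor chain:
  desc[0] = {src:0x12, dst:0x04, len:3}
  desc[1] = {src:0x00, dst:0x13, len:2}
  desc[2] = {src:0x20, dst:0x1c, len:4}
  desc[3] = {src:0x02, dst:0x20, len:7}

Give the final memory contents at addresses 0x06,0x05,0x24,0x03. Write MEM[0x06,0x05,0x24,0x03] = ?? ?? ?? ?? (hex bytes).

#0 dst[0x04+3] := {0x52,0x76,0xb5}
#1 dst[0x13+2] := {0x1f,0x00}
#2 dst[0x1c+4] := {0xf5,0x4a,0x5f,0x71}
#3 dst[0x20+7] := {0x40,0xf9,0x52,0x76,0xb5,0x48,0xa5}
query mem[0x06]=0xb5, mem[0x05]=0x76, mem[0x24]=0xb5, mem[0x03]=0xf9

MEM[0x06,0x05,0x24,0x03] = b5 76 b5 f9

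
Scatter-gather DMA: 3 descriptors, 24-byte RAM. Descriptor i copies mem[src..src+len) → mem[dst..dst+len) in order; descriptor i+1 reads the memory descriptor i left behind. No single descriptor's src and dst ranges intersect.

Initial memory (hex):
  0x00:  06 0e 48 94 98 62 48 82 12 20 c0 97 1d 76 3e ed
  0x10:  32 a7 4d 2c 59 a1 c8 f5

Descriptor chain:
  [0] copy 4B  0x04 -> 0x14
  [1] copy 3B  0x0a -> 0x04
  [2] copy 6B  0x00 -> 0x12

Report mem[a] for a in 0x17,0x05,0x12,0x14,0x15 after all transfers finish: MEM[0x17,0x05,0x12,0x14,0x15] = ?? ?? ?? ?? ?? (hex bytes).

MEM[0x17,0x05,0x12,0x14,0x15] = 97 97 06 48 94

  after D0: wrote 4B at 0x14 = 98624882
  after D1: wrote 3B at 0x04 = c0971d
  after D2: wrote 6B at 0x12 = 060e4894c097
query mem[0x17]=0x97, mem[0x05]=0x97, mem[0x12]=0x06, mem[0x14]=0x48, mem[0x15]=0x94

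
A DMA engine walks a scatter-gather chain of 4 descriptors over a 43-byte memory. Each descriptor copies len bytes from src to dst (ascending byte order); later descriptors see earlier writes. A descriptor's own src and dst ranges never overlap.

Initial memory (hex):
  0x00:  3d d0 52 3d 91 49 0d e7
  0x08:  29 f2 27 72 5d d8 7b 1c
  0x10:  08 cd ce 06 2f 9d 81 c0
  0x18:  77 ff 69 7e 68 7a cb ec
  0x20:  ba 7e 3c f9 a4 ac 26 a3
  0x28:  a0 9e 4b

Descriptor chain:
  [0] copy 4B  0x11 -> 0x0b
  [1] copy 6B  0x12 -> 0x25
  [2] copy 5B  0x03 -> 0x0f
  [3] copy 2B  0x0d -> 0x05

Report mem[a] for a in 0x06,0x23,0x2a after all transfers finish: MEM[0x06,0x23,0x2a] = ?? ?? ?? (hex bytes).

#0 dst[0x0b+4] := {0xcd,0xce,0x06,0x2f}
#1 dst[0x25+6] := {0xce,0x06,0x2f,0x9d,0x81,0xc0}
#2 dst[0x0f+5] := {0x3d,0x91,0x49,0x0d,0xe7}
#3 dst[0x05+2] := {0x06,0x2f}
query mem[0x06]=0x2f, mem[0x23]=0xf9, mem[0x2a]=0xc0

MEM[0x06,0x23,0x2a] = 2f f9 c0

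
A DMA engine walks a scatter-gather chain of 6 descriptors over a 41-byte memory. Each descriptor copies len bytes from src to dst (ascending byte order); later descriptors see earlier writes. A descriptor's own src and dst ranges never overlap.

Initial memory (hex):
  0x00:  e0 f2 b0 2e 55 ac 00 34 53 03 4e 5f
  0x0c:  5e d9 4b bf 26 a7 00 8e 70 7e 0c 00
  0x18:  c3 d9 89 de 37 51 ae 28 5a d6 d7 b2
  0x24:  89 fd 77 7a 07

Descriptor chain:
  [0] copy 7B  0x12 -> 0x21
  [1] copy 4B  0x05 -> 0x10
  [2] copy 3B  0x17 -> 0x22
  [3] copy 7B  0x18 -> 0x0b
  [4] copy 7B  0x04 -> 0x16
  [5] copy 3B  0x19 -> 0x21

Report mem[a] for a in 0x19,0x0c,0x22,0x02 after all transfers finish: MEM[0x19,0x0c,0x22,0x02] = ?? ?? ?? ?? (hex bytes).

  after D0: wrote 7B at 0x21 = 008e707e0c00c3
  after D1: wrote 4B at 0x10 = ac003453
  after D2: wrote 3B at 0x22 = 00c3d9
  after D3: wrote 7B at 0x0b = c3d989de3751ae
  after D4: wrote 7B at 0x16 = 55ac003453034e
  after D5: wrote 3B at 0x21 = 345303
query mem[0x19]=0x34, mem[0x0c]=0xd9, mem[0x22]=0x53, mem[0x02]=0xb0

MEM[0x19,0x0c,0x22,0x02] = 34 d9 53 b0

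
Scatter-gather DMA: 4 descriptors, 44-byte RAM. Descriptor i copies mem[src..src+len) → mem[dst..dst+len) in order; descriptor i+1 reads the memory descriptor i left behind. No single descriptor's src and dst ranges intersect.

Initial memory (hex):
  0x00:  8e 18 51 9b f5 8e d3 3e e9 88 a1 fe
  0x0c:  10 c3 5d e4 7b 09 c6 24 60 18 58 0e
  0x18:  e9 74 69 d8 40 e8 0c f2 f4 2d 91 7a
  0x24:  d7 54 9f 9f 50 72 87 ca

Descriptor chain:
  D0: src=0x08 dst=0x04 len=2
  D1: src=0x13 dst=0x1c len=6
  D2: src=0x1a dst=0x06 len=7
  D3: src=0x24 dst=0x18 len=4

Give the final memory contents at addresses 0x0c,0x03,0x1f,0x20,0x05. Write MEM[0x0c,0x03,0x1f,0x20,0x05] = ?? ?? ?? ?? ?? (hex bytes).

  after D0: wrote 2B at 0x04 = e988
  after D1: wrote 6B at 0x1c = 246018580ee9
  after D2: wrote 7B at 0x06 = 69d8246018580e
  after D3: wrote 4B at 0x18 = d7549f9f
query mem[0x0c]=0x0e, mem[0x03]=0x9b, mem[0x1f]=0x58, mem[0x20]=0x0e, mem[0x05]=0x88

MEM[0x0c,0x03,0x1f,0x20,0x05] = 0e 9b 58 0e 88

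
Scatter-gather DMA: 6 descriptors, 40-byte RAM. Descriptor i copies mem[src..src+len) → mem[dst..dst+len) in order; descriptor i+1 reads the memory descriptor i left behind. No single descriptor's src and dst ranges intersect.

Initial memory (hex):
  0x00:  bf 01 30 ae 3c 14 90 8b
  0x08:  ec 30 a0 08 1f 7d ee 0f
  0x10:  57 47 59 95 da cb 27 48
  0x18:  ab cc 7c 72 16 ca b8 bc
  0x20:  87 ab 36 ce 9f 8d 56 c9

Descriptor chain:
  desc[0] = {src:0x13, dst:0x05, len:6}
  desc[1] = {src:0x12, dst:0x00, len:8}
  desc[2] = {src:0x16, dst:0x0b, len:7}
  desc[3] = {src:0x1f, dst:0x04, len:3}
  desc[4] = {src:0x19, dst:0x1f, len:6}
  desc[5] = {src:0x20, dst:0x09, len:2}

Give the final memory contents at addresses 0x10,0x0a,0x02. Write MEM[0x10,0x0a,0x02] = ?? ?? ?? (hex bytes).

MEM[0x10,0x0a,0x02] = 72 72 da

D0: mem[0x05..0x0a] <- [95 da cb 27 48 ab]
D1: mem[0x00..0x07] <- [59 95 da cb 27 48 ab cc]
D2: mem[0x0b..0x11] <- [27 48 ab cc 7c 72 16]
D3: mem[0x04..0x06] <- [bc 87 ab]
D4: mem[0x1f..0x24] <- [cc 7c 72 16 ca b8]
D5: mem[0x09..0x0a] <- [7c 72]
query mem[0x10]=0x72, mem[0x0a]=0x72, mem[0x02]=0xda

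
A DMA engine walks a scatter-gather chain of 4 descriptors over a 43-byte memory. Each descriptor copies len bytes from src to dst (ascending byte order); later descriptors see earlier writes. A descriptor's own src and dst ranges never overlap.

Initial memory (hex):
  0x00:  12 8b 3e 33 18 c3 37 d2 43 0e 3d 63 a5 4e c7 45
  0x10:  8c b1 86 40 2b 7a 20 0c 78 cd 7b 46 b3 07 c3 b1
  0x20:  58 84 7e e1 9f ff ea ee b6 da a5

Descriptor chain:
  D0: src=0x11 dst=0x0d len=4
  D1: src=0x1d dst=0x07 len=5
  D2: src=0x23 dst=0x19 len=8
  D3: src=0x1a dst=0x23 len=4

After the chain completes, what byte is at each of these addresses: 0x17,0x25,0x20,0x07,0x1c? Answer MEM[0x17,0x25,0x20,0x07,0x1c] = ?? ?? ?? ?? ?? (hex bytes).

#0 dst[0x0d+4] := {0xb1,0x86,0x40,0x2b}
#1 dst[0x07+5] := {0x07,0xc3,0xb1,0x58,0x84}
#2 dst[0x19+8] := {0xe1,0x9f,0xff,0xea,0xee,0xb6,0xda,0xa5}
#3 dst[0x23+4] := {0x9f,0xff,0xea,0xee}
query mem[0x17]=0x0c, mem[0x25]=0xea, mem[0x20]=0xa5, mem[0x07]=0x07, mem[0x1c]=0xea

MEM[0x17,0x25,0x20,0x07,0x1c] = 0c ea a5 07 ea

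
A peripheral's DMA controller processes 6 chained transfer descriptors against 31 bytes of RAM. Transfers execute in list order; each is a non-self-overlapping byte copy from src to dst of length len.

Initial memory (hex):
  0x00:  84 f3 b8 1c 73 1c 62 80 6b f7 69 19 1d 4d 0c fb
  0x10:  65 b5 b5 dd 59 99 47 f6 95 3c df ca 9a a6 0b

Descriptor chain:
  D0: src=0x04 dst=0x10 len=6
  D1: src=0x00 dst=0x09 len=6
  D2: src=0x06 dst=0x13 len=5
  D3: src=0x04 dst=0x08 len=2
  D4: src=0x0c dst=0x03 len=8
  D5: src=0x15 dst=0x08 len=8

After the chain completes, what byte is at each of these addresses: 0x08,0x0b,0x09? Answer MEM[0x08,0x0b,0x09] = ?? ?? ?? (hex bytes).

MEM[0x08,0x0b,0x09] = 6b 95 84

  after D0: wrote 6B at 0x10 = 731c62806bf7
  after D1: wrote 6B at 0x09 = 84f3b81c731c
  after D2: wrote 5B at 0x13 = 62806b84f3
  after D3: wrote 2B at 0x08 = 731c
  after D4: wrote 8B at 0x03 = 1c731cfb731c6262
  after D5: wrote 8B at 0x08 = 6b84f3953cdfca9a
query mem[0x08]=0x6b, mem[0x0b]=0x95, mem[0x09]=0x84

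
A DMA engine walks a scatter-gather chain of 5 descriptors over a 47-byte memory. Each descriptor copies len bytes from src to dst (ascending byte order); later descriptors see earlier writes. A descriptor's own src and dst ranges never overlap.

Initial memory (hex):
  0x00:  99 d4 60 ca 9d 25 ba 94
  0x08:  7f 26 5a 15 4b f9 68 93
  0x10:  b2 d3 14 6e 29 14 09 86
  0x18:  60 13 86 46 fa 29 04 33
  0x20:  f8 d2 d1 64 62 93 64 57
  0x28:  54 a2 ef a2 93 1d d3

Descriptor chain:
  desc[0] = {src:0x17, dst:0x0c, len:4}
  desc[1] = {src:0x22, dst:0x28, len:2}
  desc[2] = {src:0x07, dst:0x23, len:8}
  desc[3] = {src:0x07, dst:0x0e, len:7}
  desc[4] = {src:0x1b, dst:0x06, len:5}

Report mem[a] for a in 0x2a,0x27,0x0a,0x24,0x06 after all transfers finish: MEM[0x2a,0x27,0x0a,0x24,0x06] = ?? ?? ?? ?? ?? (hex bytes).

  after D0: wrote 4B at 0x0c = 86601386
  after D1: wrote 2B at 0x28 = d164
  after D2: wrote 8B at 0x23 = 947f265a15866013
  after D3: wrote 7B at 0x0e = 947f265a158660
  after D4: wrote 5B at 0x06 = 46fa290433
query mem[0x2a]=0x13, mem[0x27]=0x15, mem[0x0a]=0x33, mem[0x24]=0x7f, mem[0x06]=0x46

MEM[0x2a,0x27,0x0a,0x24,0x06] = 13 15 33 7f 46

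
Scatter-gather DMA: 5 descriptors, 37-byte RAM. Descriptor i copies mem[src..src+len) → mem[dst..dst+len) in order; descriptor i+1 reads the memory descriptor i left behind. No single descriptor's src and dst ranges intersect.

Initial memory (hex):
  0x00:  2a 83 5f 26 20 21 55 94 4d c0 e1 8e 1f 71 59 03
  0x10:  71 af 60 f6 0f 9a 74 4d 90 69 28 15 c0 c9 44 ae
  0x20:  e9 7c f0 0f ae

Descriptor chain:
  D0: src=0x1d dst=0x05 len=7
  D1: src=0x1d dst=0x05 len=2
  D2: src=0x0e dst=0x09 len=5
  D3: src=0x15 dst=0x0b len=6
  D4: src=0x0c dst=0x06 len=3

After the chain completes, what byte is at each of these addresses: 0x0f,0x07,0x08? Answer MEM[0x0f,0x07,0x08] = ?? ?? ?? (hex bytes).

MEM[0x0f,0x07,0x08] = 69 4d 90

[0] 0x1d->0x05 len=7 : c9 44 ae e9 7c f0 0f
[1] 0x1d->0x05 len=2 : c9 44
[2] 0x0e->0x09 len=5 : 59 03 71 af 60
[3] 0x15->0x0b len=6 : 9a 74 4d 90 69 28
[4] 0x0c->0x06 len=3 : 74 4d 90
query mem[0x0f]=0x69, mem[0x07]=0x4d, mem[0x08]=0x90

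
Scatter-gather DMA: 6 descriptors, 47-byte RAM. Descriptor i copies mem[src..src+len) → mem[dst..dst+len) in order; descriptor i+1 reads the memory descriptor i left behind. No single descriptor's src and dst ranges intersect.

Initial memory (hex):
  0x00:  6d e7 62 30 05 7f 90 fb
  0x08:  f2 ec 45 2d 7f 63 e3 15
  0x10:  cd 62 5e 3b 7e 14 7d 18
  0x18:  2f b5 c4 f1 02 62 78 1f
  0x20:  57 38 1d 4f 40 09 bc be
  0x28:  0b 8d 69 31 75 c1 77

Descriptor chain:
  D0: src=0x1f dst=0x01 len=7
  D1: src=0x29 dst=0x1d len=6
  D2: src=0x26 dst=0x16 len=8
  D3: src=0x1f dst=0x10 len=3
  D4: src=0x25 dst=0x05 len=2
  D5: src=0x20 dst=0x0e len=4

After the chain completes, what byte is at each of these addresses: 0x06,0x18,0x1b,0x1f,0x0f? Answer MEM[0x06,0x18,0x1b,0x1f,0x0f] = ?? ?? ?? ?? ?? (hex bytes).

MEM[0x06,0x18,0x1b,0x1f,0x0f] = bc 0b 31 31 c1

#0 dst[0x01+7] := {0x1f,0x57,0x38,0x1d,0x4f,0x40,0x09}
#1 dst[0x1d+6] := {0x8d,0x69,0x31,0x75,0xc1,0x77}
#2 dst[0x16+8] := {0xbc,0xbe,0x0b,0x8d,0x69,0x31,0x75,0xc1}
#3 dst[0x10+3] := {0x31,0x75,0xc1}
#4 dst[0x05+2] := {0x09,0xbc}
#5 dst[0x0e+4] := {0x75,0xc1,0x77,0x4f}
query mem[0x06]=0xbc, mem[0x18]=0x0b, mem[0x1b]=0x31, mem[0x1f]=0x31, mem[0x0f]=0xc1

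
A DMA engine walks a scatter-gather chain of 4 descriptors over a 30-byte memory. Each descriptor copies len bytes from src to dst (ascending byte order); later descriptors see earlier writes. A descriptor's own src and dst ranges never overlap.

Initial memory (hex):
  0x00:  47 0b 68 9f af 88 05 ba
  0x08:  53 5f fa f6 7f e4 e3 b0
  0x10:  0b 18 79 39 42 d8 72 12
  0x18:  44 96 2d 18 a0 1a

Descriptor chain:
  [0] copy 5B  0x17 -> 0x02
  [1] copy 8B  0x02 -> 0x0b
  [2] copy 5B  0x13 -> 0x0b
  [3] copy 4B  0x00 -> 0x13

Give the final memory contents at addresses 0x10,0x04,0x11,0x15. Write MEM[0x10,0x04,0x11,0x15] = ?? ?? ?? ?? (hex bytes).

[0] 0x17->0x02 len=5 : 12 44 96 2d 18
[1] 0x02->0x0b len=8 : 12 44 96 2d 18 ba 53 5f
[2] 0x13->0x0b len=5 : 39 42 d8 72 12
[3] 0x00->0x13 len=4 : 47 0b 12 44
query mem[0x10]=0xba, mem[0x04]=0x96, mem[0x11]=0x53, mem[0x15]=0x12

MEM[0x10,0x04,0x11,0x15] = ba 96 53 12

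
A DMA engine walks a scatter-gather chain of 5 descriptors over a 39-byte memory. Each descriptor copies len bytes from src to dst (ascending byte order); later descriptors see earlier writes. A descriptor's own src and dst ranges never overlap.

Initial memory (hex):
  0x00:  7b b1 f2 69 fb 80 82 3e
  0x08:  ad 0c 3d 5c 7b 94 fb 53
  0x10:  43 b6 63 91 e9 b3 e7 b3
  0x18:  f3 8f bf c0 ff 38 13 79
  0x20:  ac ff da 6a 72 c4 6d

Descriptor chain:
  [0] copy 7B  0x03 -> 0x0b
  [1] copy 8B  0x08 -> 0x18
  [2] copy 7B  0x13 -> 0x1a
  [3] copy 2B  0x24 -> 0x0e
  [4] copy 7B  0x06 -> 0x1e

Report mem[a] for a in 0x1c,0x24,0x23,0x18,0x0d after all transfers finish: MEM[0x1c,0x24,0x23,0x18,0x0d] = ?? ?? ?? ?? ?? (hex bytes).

MEM[0x1c,0x24,0x23,0x18,0x0d] = b3 fb 69 ad 80

#0 dst[0x0b+7] := {0x69,0xfb,0x80,0x82,0x3e,0xad,0x0c}
#1 dst[0x18+8] := {0xad,0x0c,0x3d,0x69,0xfb,0x80,0x82,0x3e}
#2 dst[0x1a+7] := {0x91,0xe9,0xb3,0xe7,0xb3,0xad,0x0c}
#3 dst[0x0e+2] := {0x72,0xc4}
#4 dst[0x1e+7] := {0x82,0x3e,0xad,0x0c,0x3d,0x69,0xfb}
query mem[0x1c]=0xb3, mem[0x24]=0xfb, mem[0x23]=0x69, mem[0x18]=0xad, mem[0x0d]=0x80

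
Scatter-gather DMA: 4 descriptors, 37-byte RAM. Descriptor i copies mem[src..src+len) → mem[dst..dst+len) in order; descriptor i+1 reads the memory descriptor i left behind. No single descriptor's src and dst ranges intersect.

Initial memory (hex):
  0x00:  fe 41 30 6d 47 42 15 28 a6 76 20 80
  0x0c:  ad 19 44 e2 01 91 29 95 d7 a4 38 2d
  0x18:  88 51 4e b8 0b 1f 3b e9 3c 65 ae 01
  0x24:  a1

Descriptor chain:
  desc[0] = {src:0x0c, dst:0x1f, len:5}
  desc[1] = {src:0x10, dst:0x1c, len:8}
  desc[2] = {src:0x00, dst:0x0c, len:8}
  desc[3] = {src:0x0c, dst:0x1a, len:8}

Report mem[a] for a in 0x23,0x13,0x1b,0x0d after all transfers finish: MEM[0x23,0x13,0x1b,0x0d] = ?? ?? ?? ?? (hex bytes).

MEM[0x23,0x13,0x1b,0x0d] = 2d 28 41 41

D0: mem[0x1f..0x23] <- [ad 19 44 e2 01]
D1: mem[0x1c..0x23] <- [01 91 29 95 d7 a4 38 2d]
D2: mem[0x0c..0x13] <- [fe 41 30 6d 47 42 15 28]
D3: mem[0x1a..0x21] <- [fe 41 30 6d 47 42 15 28]
query mem[0x23]=0x2d, mem[0x13]=0x28, mem[0x1b]=0x41, mem[0x0d]=0x41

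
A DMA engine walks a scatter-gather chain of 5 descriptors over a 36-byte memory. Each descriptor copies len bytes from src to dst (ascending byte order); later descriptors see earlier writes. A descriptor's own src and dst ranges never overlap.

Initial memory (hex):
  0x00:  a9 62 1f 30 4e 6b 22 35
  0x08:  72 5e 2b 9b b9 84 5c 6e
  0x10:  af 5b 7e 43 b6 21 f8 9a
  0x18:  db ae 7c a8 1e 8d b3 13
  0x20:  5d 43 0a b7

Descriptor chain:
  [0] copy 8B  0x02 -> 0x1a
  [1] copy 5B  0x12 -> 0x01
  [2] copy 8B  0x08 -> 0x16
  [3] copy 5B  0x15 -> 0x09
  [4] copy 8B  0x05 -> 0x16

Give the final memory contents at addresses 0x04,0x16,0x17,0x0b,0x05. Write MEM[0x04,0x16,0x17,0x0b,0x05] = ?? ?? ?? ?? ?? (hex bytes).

  after D0: wrote 8B at 0x1a = 1f304e6b2235725e
  after D1: wrote 5B at 0x01 = 7e43b621f8
  after D2: wrote 8B at 0x16 = 725e2b9bb9845c6e
  after D3: wrote 5B at 0x09 = 21725e2b9b
  after D4: wrote 8B at 0x16 = f822357221725e2b
query mem[0x04]=0x21, mem[0x16]=0xf8, mem[0x17]=0x22, mem[0x0b]=0x5e, mem[0x05]=0xf8

MEM[0x04,0x16,0x17,0x0b,0x05] = 21 f8 22 5e f8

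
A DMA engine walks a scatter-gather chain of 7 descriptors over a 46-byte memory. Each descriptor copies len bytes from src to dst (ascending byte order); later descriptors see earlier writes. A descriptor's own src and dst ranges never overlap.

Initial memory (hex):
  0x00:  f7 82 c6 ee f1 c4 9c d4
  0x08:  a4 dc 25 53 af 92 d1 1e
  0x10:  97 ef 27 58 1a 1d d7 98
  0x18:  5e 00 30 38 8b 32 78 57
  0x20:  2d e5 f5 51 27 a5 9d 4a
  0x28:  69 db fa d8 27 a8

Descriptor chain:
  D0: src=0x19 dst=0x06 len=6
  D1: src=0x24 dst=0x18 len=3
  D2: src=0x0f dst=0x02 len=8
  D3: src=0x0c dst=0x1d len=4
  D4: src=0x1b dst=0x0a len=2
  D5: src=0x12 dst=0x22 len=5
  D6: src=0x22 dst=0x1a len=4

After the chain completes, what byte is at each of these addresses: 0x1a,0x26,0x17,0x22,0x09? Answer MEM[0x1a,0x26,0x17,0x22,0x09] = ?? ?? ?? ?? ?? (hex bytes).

MEM[0x1a,0x26,0x17,0x22,0x09] = 27 d7 98 27 d7

D0: mem[0x06..0x0b] <- [00 30 38 8b 32 78]
D1: mem[0x18..0x1a] <- [27 a5 9d]
D2: mem[0x02..0x09] <- [1e 97 ef 27 58 1a 1d d7]
D3: mem[0x1d..0x20] <- [af 92 d1 1e]
D4: mem[0x0a..0x0b] <- [38 8b]
D5: mem[0x22..0x26] <- [27 58 1a 1d d7]
D6: mem[0x1a..0x1d] <- [27 58 1a 1d]
query mem[0x1a]=0x27, mem[0x26]=0xd7, mem[0x17]=0x98, mem[0x22]=0x27, mem[0x09]=0xd7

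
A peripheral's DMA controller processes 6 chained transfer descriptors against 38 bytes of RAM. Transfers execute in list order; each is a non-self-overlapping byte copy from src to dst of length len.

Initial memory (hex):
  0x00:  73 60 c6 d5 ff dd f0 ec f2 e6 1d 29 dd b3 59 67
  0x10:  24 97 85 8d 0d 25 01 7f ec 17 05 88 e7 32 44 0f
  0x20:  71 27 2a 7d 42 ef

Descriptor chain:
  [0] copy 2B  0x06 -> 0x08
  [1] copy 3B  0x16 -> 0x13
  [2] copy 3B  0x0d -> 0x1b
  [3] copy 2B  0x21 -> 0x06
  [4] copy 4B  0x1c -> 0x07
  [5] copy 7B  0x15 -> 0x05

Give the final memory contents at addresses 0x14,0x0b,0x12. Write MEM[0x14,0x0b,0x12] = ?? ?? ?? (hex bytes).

#0 dst[0x08+2] := {0xf0,0xec}
#1 dst[0x13+3] := {0x01,0x7f,0xec}
#2 dst[0x1b+3] := {0xb3,0x59,0x67}
#3 dst[0x06+2] := {0x27,0x2a}
#4 dst[0x07+4] := {0x59,0x67,0x44,0x0f}
#5 dst[0x05+7] := {0xec,0x01,0x7f,0xec,0x17,0x05,0xb3}
query mem[0x14]=0x7f, mem[0x0b]=0xb3, mem[0x12]=0x85

MEM[0x14,0x0b,0x12] = 7f b3 85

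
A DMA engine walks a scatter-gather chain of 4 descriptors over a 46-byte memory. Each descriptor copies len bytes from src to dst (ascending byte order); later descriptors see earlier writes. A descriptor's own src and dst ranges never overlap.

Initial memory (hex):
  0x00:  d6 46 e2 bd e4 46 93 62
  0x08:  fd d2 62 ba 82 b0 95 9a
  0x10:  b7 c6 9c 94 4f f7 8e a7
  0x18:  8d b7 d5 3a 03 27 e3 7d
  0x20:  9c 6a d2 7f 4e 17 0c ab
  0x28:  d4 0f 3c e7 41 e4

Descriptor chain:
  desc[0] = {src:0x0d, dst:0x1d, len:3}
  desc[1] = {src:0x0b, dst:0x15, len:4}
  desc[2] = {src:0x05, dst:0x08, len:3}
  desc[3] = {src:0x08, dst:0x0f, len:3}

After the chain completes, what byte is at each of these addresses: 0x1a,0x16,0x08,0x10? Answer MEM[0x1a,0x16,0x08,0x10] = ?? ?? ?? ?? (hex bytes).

D0: mem[0x1d..0x1f] <- [b0 95 9a]
D1: mem[0x15..0x18] <- [ba 82 b0 95]
D2: mem[0x08..0x0a] <- [46 93 62]
D3: mem[0x0f..0x11] <- [46 93 62]
query mem[0x1a]=0xd5, mem[0x16]=0x82, mem[0x08]=0x46, mem[0x10]=0x93

MEM[0x1a,0x16,0x08,0x10] = d5 82 46 93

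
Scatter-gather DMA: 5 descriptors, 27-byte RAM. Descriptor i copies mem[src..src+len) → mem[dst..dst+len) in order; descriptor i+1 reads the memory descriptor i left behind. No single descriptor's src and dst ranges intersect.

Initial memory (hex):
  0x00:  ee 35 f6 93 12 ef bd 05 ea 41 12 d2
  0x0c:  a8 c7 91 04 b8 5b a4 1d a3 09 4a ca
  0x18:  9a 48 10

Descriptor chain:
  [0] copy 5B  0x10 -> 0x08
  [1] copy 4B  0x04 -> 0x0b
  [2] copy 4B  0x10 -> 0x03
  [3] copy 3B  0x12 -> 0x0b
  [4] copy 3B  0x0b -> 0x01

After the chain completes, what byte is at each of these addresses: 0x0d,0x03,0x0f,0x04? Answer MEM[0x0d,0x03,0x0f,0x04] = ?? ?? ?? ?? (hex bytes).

MEM[0x0d,0x03,0x0f,0x04] = a3 a3 04 5b

[0] 0x10->0x08 len=5 : b8 5b a4 1d a3
[1] 0x04->0x0b len=4 : 12 ef bd 05
[2] 0x10->0x03 len=4 : b8 5b a4 1d
[3] 0x12->0x0b len=3 : a4 1d a3
[4] 0x0b->0x01 len=3 : a4 1d a3
query mem[0x0d]=0xa3, mem[0x03]=0xa3, mem[0x0f]=0x04, mem[0x04]=0x5b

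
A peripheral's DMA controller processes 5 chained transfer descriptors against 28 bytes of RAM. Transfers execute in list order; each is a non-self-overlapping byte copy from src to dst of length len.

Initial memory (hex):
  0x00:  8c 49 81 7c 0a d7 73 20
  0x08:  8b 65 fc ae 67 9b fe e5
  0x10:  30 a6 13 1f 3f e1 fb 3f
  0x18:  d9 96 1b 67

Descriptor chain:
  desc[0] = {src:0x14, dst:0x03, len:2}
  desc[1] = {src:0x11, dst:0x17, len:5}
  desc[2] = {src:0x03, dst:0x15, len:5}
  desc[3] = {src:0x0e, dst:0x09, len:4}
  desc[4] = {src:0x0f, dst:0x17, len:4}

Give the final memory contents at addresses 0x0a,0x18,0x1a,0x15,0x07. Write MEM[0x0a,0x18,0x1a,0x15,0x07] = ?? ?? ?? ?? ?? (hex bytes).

MEM[0x0a,0x18,0x1a,0x15,0x07] = e5 30 13 3f 20

[0] 0x14->0x03 len=2 : 3f e1
[1] 0x11->0x17 len=5 : a6 13 1f 3f e1
[2] 0x03->0x15 len=5 : 3f e1 d7 73 20
[3] 0x0e->0x09 len=4 : fe e5 30 a6
[4] 0x0f->0x17 len=4 : e5 30 a6 13
query mem[0x0a]=0xe5, mem[0x18]=0x30, mem[0x1a]=0x13, mem[0x15]=0x3f, mem[0x07]=0x20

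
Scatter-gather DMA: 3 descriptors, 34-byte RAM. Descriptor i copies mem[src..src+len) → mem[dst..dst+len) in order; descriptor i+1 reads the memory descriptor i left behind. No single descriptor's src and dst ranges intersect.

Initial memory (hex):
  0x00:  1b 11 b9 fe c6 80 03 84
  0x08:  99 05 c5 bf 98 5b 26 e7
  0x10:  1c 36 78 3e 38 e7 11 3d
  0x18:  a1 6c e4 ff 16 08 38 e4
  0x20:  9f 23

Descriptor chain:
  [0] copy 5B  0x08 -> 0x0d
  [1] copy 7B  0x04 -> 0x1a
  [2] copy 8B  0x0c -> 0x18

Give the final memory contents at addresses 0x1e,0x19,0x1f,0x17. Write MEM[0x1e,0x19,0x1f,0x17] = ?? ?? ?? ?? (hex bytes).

#0 dst[0x0d+5] := {0x99,0x05,0xc5,0xbf,0x98}
#1 dst[0x1a+7] := {0xc6,0x80,0x03,0x84,0x99,0x05,0xc5}
#2 dst[0x18+8] := {0x98,0x99,0x05,0xc5,0xbf,0x98,0x78,0x3e}
query mem[0x1e]=0x78, mem[0x19]=0x99, mem[0x1f]=0x3e, mem[0x17]=0x3d

MEM[0x1e,0x19,0x1f,0x17] = 78 99 3e 3d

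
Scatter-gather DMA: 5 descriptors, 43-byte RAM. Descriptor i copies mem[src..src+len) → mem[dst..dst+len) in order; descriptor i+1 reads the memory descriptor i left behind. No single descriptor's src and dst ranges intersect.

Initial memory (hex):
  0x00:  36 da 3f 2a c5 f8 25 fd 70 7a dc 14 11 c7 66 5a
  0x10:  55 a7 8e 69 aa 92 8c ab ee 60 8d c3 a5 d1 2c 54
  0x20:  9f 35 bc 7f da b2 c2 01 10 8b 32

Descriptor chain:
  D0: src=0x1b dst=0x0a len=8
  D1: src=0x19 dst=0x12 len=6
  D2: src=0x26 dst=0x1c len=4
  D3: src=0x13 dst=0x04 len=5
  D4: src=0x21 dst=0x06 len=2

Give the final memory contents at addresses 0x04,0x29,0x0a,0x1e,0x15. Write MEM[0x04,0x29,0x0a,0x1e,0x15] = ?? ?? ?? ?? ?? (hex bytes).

MEM[0x04,0x29,0x0a,0x1e,0x15] = 8d 8b c3 10 a5

  after D0: wrote 8B at 0x0a = c3a5d12c549f35bc
  after D1: wrote 6B at 0x12 = 608dc3a5d12c
  after D2: wrote 4B at 0x1c = c201108b
  after D3: wrote 5B at 0x04 = 8dc3a5d12c
  after D4: wrote 2B at 0x06 = 35bc
query mem[0x04]=0x8d, mem[0x29]=0x8b, mem[0x0a]=0xc3, mem[0x1e]=0x10, mem[0x15]=0xa5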